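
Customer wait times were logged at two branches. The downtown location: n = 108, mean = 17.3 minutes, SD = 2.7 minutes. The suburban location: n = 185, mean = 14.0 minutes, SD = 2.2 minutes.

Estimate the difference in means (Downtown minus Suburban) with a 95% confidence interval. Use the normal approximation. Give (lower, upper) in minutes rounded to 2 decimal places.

SE₁ = s₁/√n₁ = 2.7/√108 = 0.2598; SE₂ = 2.2/√185 = 0.1617.
Independent samples, unequal variances: SE_diff = √(SE₁² + SE₂²) = √(0.06749604 + 0.02614689) = 0.3060.
z* = 1.960, so margin of error = 1.960 × 0.3060 = 0.5998.
Difference in means = 17.3 − 14.0 = 3.3000.
3.3000 ± 0.5998 → (2.70, 3.90).

(2.70, 3.90)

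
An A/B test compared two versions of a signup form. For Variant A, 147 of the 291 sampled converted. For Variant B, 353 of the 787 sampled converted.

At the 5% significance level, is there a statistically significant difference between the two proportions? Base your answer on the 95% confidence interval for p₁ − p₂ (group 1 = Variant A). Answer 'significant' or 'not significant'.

not significant

p̂₁ = 147/291 = 0.5052 and p̂₂ = 353/787 = 0.4485.
SE₁ = √(p̂₁(1−p̂₁)/n₁) = √(0.5052·0.4948/291) = 0.02931; SE₂ = √(0.4485·0.5515/787) = 0.01773.
Independent samples: SE of the difference = √(SE₁² + SE₂²) = √(0.0008590761 + 0.0003143529) = 0.03426.
z* for 95% confidence is 1.960, so the margin of error is 1.960 × 0.03426 = 0.06715.
Point estimate p̂₁ − p̂₂ = 0.5052 − 0.4485 = 0.0567.
0.0567 ± 0.06715 → (-0.01045, 0.12385).
The interval (-0.01045, 0.12385) contains 0, so the difference is not significant.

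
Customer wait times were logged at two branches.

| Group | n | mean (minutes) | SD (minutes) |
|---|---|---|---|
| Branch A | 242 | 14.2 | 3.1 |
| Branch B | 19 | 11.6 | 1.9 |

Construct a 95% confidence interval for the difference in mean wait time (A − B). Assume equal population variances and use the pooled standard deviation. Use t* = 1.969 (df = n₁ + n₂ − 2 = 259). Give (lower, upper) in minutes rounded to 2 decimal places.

(1.18, 4.02)

Pooled variance s_p² = [241·3.1² + 18·1.9²] / (242+19−2) = 9.1930, so s_p = 3.0320.
SE_diff = s_p·√(1/n₁ + 1/n₂) = 3.0320·√(1/242 + 1/19) = 0.7224.
t* = 1.969; margin = 1.969 × 0.7224 = 1.4224.
Difference = 14.2 − 11.6 = 2.6000.
2.6000 ± 1.4224 → (1.18, 4.02).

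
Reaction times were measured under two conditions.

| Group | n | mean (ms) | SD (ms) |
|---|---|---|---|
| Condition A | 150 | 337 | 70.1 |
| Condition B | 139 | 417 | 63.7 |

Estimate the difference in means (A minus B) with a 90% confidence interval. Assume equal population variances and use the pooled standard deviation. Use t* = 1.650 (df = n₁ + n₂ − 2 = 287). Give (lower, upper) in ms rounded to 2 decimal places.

Pooled variance s_p² = [149·70.1² + 138·63.7²] / (150+139−2) = 4502.2603, so s_p = 67.0989.
SE_diff = s_p·√(1/n₁ + 1/n₂) = 67.0989·√(1/150 + 1/139) = 7.8997.
t* = 1.650; margin = 1.650 × 7.8997 = 13.0345.
Difference = 337 − 417 = -80.0000.
-80.0000 ± 13.0345 → (-93.03, -66.97).

(-93.03, -66.97)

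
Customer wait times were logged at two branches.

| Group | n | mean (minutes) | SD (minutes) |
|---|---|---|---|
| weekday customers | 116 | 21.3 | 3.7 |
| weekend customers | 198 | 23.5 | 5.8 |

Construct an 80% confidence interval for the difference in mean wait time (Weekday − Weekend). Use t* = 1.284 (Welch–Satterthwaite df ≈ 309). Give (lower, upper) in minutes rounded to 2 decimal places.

(-2.89, -1.51)

Per-group SEs: s₁/√n₁ = 3.7/√116 = 0.3435, s₂/√n₂ = 5.8/√198 = 0.4122.
Unpooled SE of the difference: √(0.11799225 + 0.16990884) = 0.5366.
Margin of error = t* · SE = 1.284 × 0.5366 = 0.6890.
x̄₁ − x̄₂ = 21.3 − 23.5 = -2.2000.
CI: -2.2000 ± 0.6890 = (-2.89, -1.51).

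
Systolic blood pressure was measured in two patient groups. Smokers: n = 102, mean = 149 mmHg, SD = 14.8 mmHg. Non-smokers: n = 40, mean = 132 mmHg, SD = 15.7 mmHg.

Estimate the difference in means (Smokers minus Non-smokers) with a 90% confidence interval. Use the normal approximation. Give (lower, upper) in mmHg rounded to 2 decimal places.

Per-group SEs: s₁/√n₁ = 14.8/√102 = 1.4654, s₂/√n₂ = 15.7/√40 = 2.4824.
Unpooled SE of the difference: √(2.14739716 + 6.16230976) = 2.8827.
Margin of error = z* · SE = 1.645 × 2.8827 = 4.7420.
x̄₁ − x̄₂ = 149 − 132 = 17.0000.
CI: 17.0000 ± 4.7420 = (12.26, 21.74).

(12.26, 21.74)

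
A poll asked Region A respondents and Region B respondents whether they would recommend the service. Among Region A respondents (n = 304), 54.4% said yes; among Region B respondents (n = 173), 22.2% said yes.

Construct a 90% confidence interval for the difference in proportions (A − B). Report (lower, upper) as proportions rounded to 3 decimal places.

(0.252, 0.392)

The two standard errors are √(0.5440×0.4560/304) = 0.02857 and √(0.2220×0.7780/173) = 0.03160.
Because the samples are independent, SE_diff = √(0.02857² + 0.03160²) = 0.04260.
Using z* = 1.645 for 90%, ME = 1.645 × 0.04260 = 0.07008.
p̂₁ − p̂₂ = 0.3220; interval 0.3220 ± 0.07008 gives (0.252, 0.392).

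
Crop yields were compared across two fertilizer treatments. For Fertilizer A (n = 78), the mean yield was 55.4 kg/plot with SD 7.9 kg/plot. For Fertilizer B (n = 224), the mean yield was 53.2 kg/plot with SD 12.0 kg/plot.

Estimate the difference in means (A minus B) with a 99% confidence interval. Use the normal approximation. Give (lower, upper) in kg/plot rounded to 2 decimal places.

(-0.89, 5.29)

Per-group SEs: s₁/√n₁ = 7.9/√78 = 0.8945, s₂/√n₂ = 12.0/√224 = 0.8018.
Unpooled SE of the difference: √(0.80013025 + 0.64288324) = 1.2013.
Margin of error = z* · SE = 2.576 × 1.2013 = 3.0945.
x̄₁ − x̄₂ = 55.4 − 53.2 = 2.2000.
CI: 2.2000 ± 3.0945 = (-0.89, 5.29).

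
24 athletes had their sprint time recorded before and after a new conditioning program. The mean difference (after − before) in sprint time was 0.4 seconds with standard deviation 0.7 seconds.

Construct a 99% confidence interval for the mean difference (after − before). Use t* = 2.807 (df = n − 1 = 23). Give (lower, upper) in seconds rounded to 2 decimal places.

(0.00, 0.80)

This is a matched-pairs design, so SE = s_d/√n = 0.7/√24 = 0.1429.
Margin = 2.807 × 0.1429 = 0.4011; the interval is 0.4 ± 0.4011 = (0.00, 0.80).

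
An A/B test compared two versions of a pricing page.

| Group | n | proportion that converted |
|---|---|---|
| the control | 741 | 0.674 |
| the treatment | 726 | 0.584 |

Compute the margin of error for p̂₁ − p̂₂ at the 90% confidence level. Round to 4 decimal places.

The two standard errors are √(0.6740×0.3260/741) = 0.01722 and √(0.5840×0.4160/726) = 0.01829.
Because the samples are independent, SE_diff = √(0.01722² + 0.01829²) = 0.02512.
Using z* = 1.645 for 90%, ME = 1.645 × 0.02512 = 0.04132.

0.0413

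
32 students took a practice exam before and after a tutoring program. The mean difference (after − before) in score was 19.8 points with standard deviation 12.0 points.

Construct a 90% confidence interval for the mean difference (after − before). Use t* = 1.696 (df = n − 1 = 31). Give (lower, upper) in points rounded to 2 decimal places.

(16.20, 23.40)

Paired design: SE = s_d/√n = 12.0/√32 = 2.1213.
t* = 1.696; margin of error = 1.696 × 2.1213 = 3.5977.
19.8 ± 3.5977 → (16.20, 23.40).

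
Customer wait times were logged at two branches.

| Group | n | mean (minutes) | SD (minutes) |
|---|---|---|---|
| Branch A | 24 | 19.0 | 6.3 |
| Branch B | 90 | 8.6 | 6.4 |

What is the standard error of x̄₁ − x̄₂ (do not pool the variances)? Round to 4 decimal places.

SE₁ = s₁/√n₁ = 6.3/√24 = 1.2860; SE₂ = 6.4/√90 = 0.6746.
Independent samples, unequal variances: SE_diff = √(SE₁² + SE₂²) = √(1.653796 + 0.45508516) = 1.4522.

1.4522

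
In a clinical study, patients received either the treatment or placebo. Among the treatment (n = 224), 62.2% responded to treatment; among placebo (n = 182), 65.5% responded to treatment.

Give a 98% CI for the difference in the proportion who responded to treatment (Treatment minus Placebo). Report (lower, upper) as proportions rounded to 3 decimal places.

SE₁ = √(p̂₁(1−p̂₁)/n₁) = √(0.6220·0.3780/224) = 0.03240; SE₂ = √(0.6550·0.3450/182) = 0.03524.
Independent samples: SE of the difference = √(SE₁² + SE₂²) = √(0.00104976 + 0.0012418576) = 0.04787.
z* for 98% confidence is 2.326, so the margin of error is 2.326 × 0.04787 = 0.11135.
Point estimate p̂₁ − p̂₂ = 0.6220 − 0.6550 = -0.0330.
-0.0330 ± 0.11135 → (-0.144, 0.078).

(-0.144, 0.078)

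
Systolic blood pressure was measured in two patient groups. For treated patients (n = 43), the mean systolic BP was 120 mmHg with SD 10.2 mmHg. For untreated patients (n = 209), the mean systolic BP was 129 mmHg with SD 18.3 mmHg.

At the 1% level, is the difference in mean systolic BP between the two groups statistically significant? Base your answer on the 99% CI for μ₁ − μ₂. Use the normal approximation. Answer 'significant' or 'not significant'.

significant

SE₁ = s₁/√n₁ = 10.2/√43 = 1.5555; SE₂ = 18.3/√209 = 1.2658.
Independent samples, unequal variances: SE_diff = √(SE₁² + SE₂²) = √(2.41958025 + 1.60224964) = 2.0055.
z* = 2.576, so margin of error = 2.576 × 2.0055 = 5.1662.
Difference in means = 120 − 129 = -9.0000.
-9.0000 ± 5.1662 → (-14.1662, -3.8338).
The interval (-14.1662, -3.8338) does not contain 0, so the difference is significant.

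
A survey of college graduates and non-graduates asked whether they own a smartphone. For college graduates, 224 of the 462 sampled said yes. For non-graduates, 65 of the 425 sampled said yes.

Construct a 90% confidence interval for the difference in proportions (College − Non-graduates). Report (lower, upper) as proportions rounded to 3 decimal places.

(0.284, 0.380)

First, p̂₁ = 224/462 = 0.4848; p̂₂ = 65/425 = 0.1529.
The two standard errors are √(0.4848×0.5152/462) = 0.02325 and √(0.1529×0.8471/425) = 0.01746.
Because the samples are independent, SE_diff = √(0.02325² + 0.01746²) = 0.02908.
Using z* = 1.645 for 90%, ME = 1.645 × 0.02908 = 0.04784.
p̂₁ − p̂₂ = 0.3319; interval 0.3319 ± 0.04784 gives (0.284, 0.380).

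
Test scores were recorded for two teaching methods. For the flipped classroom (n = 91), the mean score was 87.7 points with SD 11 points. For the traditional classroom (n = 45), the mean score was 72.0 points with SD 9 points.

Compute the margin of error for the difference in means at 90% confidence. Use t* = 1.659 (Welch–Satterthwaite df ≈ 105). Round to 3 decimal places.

2.935

Per-group SEs: s₁/√n₁ = 11/√91 = 1.1531, s₂/√n₂ = 9/√45 = 1.3416.
Unpooled SE of the difference: √(1.32963961 + 1.79989056) = 1.7690.
Margin of error = t* · SE = 1.659 × 1.7690 = 2.9348.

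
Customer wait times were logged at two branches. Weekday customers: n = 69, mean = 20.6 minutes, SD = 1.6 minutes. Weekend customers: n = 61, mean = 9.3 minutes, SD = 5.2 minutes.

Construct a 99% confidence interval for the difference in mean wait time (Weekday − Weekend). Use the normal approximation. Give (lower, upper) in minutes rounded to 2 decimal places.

(9.51, 13.09)

Standard errors of each mean: 1.6/√69 = 0.1926 and 5.2/√61 = 0.6658.
SE(x̄₁ − x̄₂) = √(0.1926² + 0.6658²) = 0.6931 for independent samples with unequal variances.
With z* = 2.576, the margin is 2.576 × 0.6931 = 1.7854.
x̄₁ − x̄₂ = 20.6 − 9.3 = 11.3000; the interval is 11.3000 ± 1.7854 = (9.51, 13.09).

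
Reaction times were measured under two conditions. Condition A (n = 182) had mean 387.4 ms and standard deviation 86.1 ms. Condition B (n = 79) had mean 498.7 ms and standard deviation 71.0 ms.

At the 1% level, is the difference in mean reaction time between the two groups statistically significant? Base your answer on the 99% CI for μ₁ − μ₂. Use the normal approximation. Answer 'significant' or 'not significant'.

Per-group SEs: s₁/√n₁ = 86.1/√182 = 6.3822, s₂/√n₂ = 71.0/√79 = 7.9881.
Unpooled SE of the difference: √(40.73247684 + 63.80974161) = 10.2246.
Margin of error = z* · SE = 2.576 × 10.2246 = 26.3386.
x̄₁ − x̄₂ = 387.4 − 498.7 = -111.3000.
CI: -111.3000 ± 26.3386 = (-137.6386, -84.9614).
The interval (-137.6386, -84.9614) does not contain 0, so the difference is significant.

significant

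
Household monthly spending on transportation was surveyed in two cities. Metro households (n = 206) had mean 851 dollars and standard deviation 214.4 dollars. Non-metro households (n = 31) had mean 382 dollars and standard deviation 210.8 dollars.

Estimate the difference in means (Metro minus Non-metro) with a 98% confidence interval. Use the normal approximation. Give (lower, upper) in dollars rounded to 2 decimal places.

(374.33, 563.67)

Per-group SEs: s₁/√n₁ = 214.4/√206 = 14.9380, s₂/√n₂ = 210.8/√31 = 37.8608.
Unpooled SE of the difference: √(223.143844 + 1433.44017664) = 40.7012.
Margin of error = z* · SE = 2.326 × 40.7012 = 94.6710.
x̄₁ − x̄₂ = 851 − 382 = 469.0000.
CI: 469.0000 ± 94.6710 = (374.33, 563.67).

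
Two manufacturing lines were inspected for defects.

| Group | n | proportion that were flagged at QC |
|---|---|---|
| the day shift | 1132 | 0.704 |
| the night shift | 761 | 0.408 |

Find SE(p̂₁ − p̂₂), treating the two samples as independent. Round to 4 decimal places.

The two standard errors are √(0.7040×0.2960/1132) = 0.01357 and √(0.4080×0.5920/761) = 0.01782.
Because the samples are independent, SE_diff = √(0.01357² + 0.01782²) = 0.02240.

0.0224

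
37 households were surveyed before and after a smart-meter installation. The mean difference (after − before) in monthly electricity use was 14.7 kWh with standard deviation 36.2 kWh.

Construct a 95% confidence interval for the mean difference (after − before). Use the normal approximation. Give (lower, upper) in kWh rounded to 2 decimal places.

(3.04, 26.36)

This is a matched-pairs design, so SE = s_d/√n = 36.2/√37 = 5.9512.
Margin = 1.960 × 5.9512 = 11.6644; the interval is 14.7 ± 11.6644 = (3.04, 26.36).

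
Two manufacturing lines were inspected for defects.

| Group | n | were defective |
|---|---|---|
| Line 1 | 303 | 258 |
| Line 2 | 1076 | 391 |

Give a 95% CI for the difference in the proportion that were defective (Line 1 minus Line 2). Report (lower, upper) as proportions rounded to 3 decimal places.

First, p̂₁ = 258/303 = 0.8515; p̂₂ = 391/1076 = 0.3634.
The two standard errors are √(0.8515×0.1485/303) = 0.02043 and √(0.3634×0.6366/1076) = 0.01466.
Because the samples are independent, SE_diff = √(0.02043² + 0.01466²) = 0.02515.
Using z* = 1.960 for 95%, ME = 1.960 × 0.02515 = 0.04929.
p̂₁ − p̂₂ = 0.4881; interval 0.4881 ± 0.04929 gives (0.439, 0.537).

(0.439, 0.537)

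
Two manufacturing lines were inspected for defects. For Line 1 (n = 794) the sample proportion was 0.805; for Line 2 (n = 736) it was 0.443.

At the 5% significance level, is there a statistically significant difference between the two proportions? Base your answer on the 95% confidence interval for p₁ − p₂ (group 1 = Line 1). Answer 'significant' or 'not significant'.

Each SE is √(p̂(1−p̂)/n): √(0.8050·0.1950/794) = 0.01406 and √(0.4430·0.5570/736) = 0.01831.
SE(p̂₁ − p̂₂) = √(SE₁² + SE₂²) = √(0.0001976836 + 0.0003352561) = 0.02309, since the two samples are independent.
At 95% confidence z* = 1.960; margin = 1.960 × 0.02309 = 0.04526.
The difference is 0.8050 − 0.4430 = 0.3620, so the interval is 0.3620 ± 0.04526 = (0.31674, 0.40726).
The interval (0.31674, 0.40726) does not contain 0, so the difference is significant.

significant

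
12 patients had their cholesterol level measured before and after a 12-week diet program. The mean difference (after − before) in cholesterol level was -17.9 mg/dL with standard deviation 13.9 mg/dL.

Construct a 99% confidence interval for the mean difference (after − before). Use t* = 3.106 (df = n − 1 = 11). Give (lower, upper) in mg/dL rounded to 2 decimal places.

(-30.36, -5.44)

Paired design: SE = s_d/√n = 13.9/√12 = 4.0126.
t* = 3.106; margin of error = 3.106 × 4.0126 = 12.4631.
-17.9 ± 12.4631 → (-30.36, -5.44).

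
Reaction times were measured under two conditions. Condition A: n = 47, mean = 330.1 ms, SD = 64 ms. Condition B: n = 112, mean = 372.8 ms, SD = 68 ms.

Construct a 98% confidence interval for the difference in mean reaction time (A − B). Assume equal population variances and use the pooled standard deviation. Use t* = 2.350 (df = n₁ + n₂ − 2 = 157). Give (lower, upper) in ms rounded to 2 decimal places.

(-70.00, -15.40)

s_p = √[((n₁−1)s₁² + (n₂−1)s₂²)/(n₁+n₂−2)] = √[(46·64² + 111·68²)/157] = 66.8528.
SE = 66.8528·√(1/47 + 1/112) = 11.6188.
With t* = 2.350, margin = 2.350 × 11.6188 = 27.3042.
x̄₁ − x̄₂ = 330.1 − 372.8 = -42.7000; interval -42.7000 ± 27.3042 = (-70.00, -15.40).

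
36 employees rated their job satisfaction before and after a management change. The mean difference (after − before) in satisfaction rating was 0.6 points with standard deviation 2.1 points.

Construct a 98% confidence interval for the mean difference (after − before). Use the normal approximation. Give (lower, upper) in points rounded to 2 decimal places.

Paired design: SE = s_d/√n = 2.1/√36 = 0.3500.
z* = 2.326; margin of error = 2.326 × 0.3500 = 0.8141.
0.6 ± 0.8141 → (-0.21, 1.41).

(-0.21, 1.41)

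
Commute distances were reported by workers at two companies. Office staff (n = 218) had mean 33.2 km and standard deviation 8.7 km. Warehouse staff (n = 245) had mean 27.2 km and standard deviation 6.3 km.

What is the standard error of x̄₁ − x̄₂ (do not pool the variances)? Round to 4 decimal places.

0.7136

Standard errors of each mean: 8.7/√218 = 0.5892 and 6.3/√245 = 0.4025.
SE(x̄₁ − x̄₂) = √(0.5892² + 0.4025²) = 0.7136 for independent samples with unequal variances.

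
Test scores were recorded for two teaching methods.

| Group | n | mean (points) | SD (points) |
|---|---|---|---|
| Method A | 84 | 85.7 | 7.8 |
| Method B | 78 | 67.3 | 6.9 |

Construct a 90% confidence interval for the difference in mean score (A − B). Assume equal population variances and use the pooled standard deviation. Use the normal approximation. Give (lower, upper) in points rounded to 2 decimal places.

s_p = √[((n₁−1)s₁² + (n₂−1)s₂²)/(n₁+n₂−2)] = √[(83·7.8² + 77·6.9²)/160] = 7.3806.
SE = 7.3806·√(1/84 + 1/78) = 1.1605.
With z* = 1.645, margin = 1.645 × 1.1605 = 1.9090.
x̄₁ − x̄₂ = 85.7 − 67.3 = 18.4000; interval 18.4000 ± 1.9090 = (16.49, 20.31).

(16.49, 20.31)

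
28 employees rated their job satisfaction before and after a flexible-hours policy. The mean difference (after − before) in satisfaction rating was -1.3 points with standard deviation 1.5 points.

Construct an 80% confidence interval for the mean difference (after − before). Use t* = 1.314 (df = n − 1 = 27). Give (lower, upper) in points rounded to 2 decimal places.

Paired design: SE = s_d/√n = 1.5/√28 = 0.2835.
t* = 1.314; margin of error = 1.314 × 0.2835 = 0.3725.
-1.3 ± 0.3725 → (-1.67, -0.93).

(-1.67, -0.93)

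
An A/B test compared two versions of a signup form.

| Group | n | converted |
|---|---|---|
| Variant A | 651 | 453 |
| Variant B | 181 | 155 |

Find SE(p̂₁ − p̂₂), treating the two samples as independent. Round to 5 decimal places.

0.03170

First, p̂₁ = 453/651 = 0.6959; p̂₂ = 155/181 = 0.8564.
The two standard errors are √(0.6959×0.3041/651) = 0.01803 and √(0.8564×0.1436/181) = 0.02607.
Because the samples are independent, SE_diff = √(0.01803² + 0.02607²) = 0.03170.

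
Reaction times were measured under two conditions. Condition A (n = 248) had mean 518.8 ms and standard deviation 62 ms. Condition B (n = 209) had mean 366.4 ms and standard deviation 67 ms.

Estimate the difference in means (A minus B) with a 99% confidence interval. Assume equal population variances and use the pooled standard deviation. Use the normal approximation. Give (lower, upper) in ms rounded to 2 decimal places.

Pooled variance s_p² = [247·62² + 208·67²] / (248+209−2) = 4138.8571, so s_p = 64.3339.
SE_diff = s_p·√(1/n₁ + 1/n₂) = 64.3339·√(1/248 + 1/209) = 6.0409.
z* = 2.576; margin = 2.576 × 6.0409 = 15.5614.
Difference = 518.8 − 366.4 = 152.4000.
152.4000 ± 15.5614 → (136.84, 167.96).

(136.84, 167.96)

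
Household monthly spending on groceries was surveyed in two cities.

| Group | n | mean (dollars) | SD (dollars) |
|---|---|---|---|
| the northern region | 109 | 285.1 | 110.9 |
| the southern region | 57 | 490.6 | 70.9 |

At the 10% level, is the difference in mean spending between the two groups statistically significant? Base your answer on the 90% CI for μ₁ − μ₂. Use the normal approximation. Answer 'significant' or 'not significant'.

Per-group SEs: s₁/√n₁ = 110.9/√109 = 10.6223, s₂/√n₂ = 70.9/√57 = 9.3909.
Unpooled SE of the difference: √(112.83325729 + 88.18900281) = 14.1782.
Margin of error = z* · SE = 1.645 × 14.1782 = 23.3231.
x̄₁ − x̄₂ = 285.1 − 490.6 = -205.5000.
CI: -205.5000 ± 23.3231 = (-228.8231, -182.1769).
The interval (-228.8231, -182.1769) does not contain 0, so the difference is significant.

significant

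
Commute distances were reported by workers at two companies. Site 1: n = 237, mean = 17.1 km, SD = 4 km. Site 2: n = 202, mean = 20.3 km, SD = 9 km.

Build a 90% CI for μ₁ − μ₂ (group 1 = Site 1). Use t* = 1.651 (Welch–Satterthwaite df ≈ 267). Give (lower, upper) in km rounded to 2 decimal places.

(-4.33, -2.07)

Per-group SEs: s₁/√n₁ = 4/√237 = 0.2598, s₂/√n₂ = 9/√202 = 0.6332.
Unpooled SE of the difference: √(0.06749604 + 0.40094224) = 0.6844.
Margin of error = t* · SE = 1.651 × 0.6844 = 1.1299.
x̄₁ − x̄₂ = 17.1 − 20.3 = -3.2000.
CI: -3.2000 ± 1.1299 = (-4.33, -2.07).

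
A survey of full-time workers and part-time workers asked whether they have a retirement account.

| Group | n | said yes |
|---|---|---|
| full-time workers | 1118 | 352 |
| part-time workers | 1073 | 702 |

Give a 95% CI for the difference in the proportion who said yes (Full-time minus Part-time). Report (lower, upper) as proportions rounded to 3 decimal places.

(-0.379, -0.300)

p̂₁ = 352/1118 = 0.3148 and p̂₂ = 702/1073 = 0.6542.
SE₁ = √(p̂₁(1−p̂₁)/n₁) = √(0.3148·0.6852/1118) = 0.01389; SE₂ = √(0.6542·0.3458/1073) = 0.01452.
Independent samples: SE of the difference = √(SE₁² + SE₂²) = √(0.0001929321 + 0.0002108304) = 0.02009.
z* for 95% confidence is 1.960, so the margin of error is 1.960 × 0.02009 = 0.03938.
Point estimate p̂₁ − p̂₂ = 0.3148 − 0.6542 = -0.3394.
-0.3394 ± 0.03938 → (-0.379, -0.300).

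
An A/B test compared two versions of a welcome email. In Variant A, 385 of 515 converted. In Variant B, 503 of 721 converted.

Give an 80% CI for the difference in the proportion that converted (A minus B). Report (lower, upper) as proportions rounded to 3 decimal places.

(0.017, 0.083)

Sample proportions: 385/515 = 0.7476, 503/721 = 0.6976.
Each SE is √(p̂(1−p̂)/n): √(0.7476·0.2524/515) = 0.01914 and √(0.6976·0.3024/721) = 0.01711.
SE(p̂₁ − p̂₂) = √(SE₁² + SE₂²) = √(0.0003663396 + 0.0002927521) = 0.02567, since the two samples are independent.
At 80% confidence z* = 1.282; margin = 1.282 × 0.02567 = 0.03291.
The difference is 0.7476 − 0.6976 = 0.0500, so the interval is 0.0500 ± 0.03291 = (0.017, 0.083).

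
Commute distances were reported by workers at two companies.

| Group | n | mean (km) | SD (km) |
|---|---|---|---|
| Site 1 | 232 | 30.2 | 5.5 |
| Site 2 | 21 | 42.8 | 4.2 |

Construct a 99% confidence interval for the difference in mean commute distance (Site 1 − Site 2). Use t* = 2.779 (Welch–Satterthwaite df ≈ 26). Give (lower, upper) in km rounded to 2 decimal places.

Standard errors of each mean: 5.5/√232 = 0.3611 and 4.2/√21 = 0.9165.
SE(x̄₁ − x̄₂) = √(0.3611² + 0.9165²) = 0.9851 for independent samples with unequal variances.
With t* = 2.779, the margin is 2.779 × 0.9851 = 2.7376.
x̄₁ − x̄₂ = 30.2 − 42.8 = -12.6000; the interval is -12.6000 ± 2.7376 = (-15.34, -9.86).

(-15.34, -9.86)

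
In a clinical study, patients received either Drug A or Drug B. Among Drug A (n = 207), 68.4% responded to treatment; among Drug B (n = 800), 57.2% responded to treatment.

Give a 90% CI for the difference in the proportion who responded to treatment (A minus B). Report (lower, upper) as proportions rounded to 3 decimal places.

(0.052, 0.172)

Each SE is √(p̂(1−p̂)/n): √(0.6840·0.3160/207) = 0.03231 and √(0.5720·0.4280/800) = 0.01749.
SE(p̂₁ − p̂₂) = √(SE₁² + SE₂²) = √(0.0010439361 + 0.0003059001) = 0.03674, since the two samples are independent.
At 90% confidence z* = 1.645; margin = 1.645 × 0.03674 = 0.06044.
The difference is 0.6840 − 0.5720 = 0.1120, so the interval is 0.1120 ± 0.06044 = (0.052, 0.172).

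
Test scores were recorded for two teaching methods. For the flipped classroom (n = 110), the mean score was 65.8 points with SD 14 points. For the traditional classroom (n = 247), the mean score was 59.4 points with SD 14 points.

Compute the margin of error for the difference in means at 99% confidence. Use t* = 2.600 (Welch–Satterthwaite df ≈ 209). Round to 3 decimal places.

4.172

Per-group SEs: s₁/√n₁ = 14/√110 = 1.3348, s₂/√n₂ = 14/√247 = 0.8908.
Unpooled SE of the difference: √(1.78169104 + 0.79352464) = 1.6047.
Margin of error = t* · SE = 2.600 × 1.6047 = 4.1722.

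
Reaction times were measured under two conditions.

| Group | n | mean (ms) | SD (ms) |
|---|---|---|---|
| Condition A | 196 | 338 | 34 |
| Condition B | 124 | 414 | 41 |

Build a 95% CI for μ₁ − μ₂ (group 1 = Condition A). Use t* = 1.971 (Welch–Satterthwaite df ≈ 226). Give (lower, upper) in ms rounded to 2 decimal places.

(-84.69, -67.31)

SE₁ = s₁/√n₁ = 34/√196 = 2.4286; SE₂ = 41/√124 = 3.6819.
Independent samples, unequal variances: SE_diff = √(SE₁² + SE₂²) = √(5.89809796 + 13.55638761) = 4.4107.
t* = 1.971, so margin of error = 1.971 × 4.4107 = 8.6935.
Difference in means = 338 − 414 = -76.0000.
-76.0000 ± 8.6935 → (-84.69, -67.31).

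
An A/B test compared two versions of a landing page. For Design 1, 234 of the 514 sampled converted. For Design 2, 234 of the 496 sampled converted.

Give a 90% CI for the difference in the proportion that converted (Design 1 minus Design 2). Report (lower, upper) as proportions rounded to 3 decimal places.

(-0.068, 0.035)

First, p̂₁ = 234/514 = 0.4553; p̂₂ = 234/496 = 0.4718.
The two standard errors are √(0.4553×0.5447/514) = 0.02197 and √(0.4718×0.5282/496) = 0.02241.
Because the samples are independent, SE_diff = √(0.02197² + 0.02241²) = 0.03138.
Using z* = 1.645 for 90%, ME = 1.645 × 0.03138 = 0.05162.
p̂₁ − p̂₂ = -0.0165; interval -0.0165 ± 0.05162 gives (-0.068, 0.035).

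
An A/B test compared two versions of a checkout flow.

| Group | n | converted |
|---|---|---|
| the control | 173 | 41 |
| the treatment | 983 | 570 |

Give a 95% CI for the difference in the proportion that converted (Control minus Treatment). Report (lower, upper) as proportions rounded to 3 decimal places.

(-0.413, -0.272)

p̂₁ = 41/173 = 0.2370 and p̂₂ = 570/983 = 0.5799.
SE₁ = √(p̂₁(1−p̂₁)/n₁) = √(0.2370·0.7630/173) = 0.03233; SE₂ = √(0.5799·0.4201/983) = 0.01574.
Independent samples: SE of the difference = √(SE₁² + SE₂²) = √(0.0010452289 + 0.0002477476) = 0.03596.
z* for 95% confidence is 1.960, so the margin of error is 1.960 × 0.03596 = 0.07048.
Point estimate p̂₁ − p̂₂ = 0.2370 − 0.5799 = -0.3429.
-0.3429 ± 0.07048 → (-0.413, -0.272).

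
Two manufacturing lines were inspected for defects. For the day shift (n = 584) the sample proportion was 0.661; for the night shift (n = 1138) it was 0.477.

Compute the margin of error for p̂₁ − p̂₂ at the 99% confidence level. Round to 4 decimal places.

SE₁ = √(p̂₁(1−p̂₁)/n₁) = √(0.6610·0.3390/584) = 0.01959; SE₂ = √(0.4770·0.5230/1138) = 0.01481.
Independent samples: SE of the difference = √(SE₁² + SE₂²) = √(0.0003837681 + 0.0002193361) = 0.02456.
z* for 99% confidence is 2.576, so the margin of error is 2.576 × 0.02456 = 0.06327.

0.0633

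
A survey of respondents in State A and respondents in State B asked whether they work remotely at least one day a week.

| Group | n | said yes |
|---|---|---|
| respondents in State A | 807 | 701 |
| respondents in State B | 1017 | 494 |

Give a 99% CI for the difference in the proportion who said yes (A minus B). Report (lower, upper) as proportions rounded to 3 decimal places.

(0.332, 0.434)

Sample proportions: 701/807 = 0.8686, 494/1017 = 0.4857.
Each SE is √(p̂(1−p̂)/n): √(0.8686·0.1314/807) = 0.01189 and √(0.4857·0.5143/1017) = 0.01567.
SE(p̂₁ − p̂₂) = √(SE₁² + SE₂²) = √(0.0001413721 + 0.0002455489) = 0.01967, since the two samples are independent.
At 99% confidence z* = 2.576; margin = 2.576 × 0.01967 = 0.05067.
The difference is 0.8686 − 0.4857 = 0.3829, so the interval is 0.3829 ± 0.05067 = (0.332, 0.434).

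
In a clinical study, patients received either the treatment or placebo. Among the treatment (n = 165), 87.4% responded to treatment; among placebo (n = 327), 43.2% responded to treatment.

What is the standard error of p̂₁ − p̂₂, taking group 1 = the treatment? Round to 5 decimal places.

0.03765

Each SE is √(p̂(1−p̂)/n): √(0.8740·0.1260/165) = 0.02583 and √(0.4320·0.5680/327) = 0.02739.
SE(p̂₁ − p̂₂) = √(SE₁² + SE₂²) = √(0.0006671889 + 0.0007502121) = 0.03765, since the two samples are independent.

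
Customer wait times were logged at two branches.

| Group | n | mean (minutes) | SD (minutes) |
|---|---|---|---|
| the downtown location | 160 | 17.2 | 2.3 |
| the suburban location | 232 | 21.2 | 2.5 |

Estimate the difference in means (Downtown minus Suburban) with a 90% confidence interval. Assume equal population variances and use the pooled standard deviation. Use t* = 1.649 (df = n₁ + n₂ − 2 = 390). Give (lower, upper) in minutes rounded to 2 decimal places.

(-4.41, -3.59)

s_p = √[((n₁−1)s₁² + (n₂−1)s₂²)/(n₁+n₂−2)] = √[(159·2.3² + 231·2.5²)/390] = 2.4205.
SE = 2.4205·√(1/160 + 1/232) = 0.2487.
With t* = 1.649, margin = 1.649 × 0.2487 = 0.4101.
x̄₁ − x̄₂ = 17.2 − 21.2 = -4.0000; interval -4.0000 ± 0.4101 = (-4.41, -3.59).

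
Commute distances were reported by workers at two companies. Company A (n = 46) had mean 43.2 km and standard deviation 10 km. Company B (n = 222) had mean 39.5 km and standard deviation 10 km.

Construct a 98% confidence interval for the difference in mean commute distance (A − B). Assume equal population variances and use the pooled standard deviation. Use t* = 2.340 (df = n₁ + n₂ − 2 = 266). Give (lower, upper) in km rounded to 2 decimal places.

Pooled variance s_p² = [45·10² + 221·10²] / (46+222−2) = 100.0000, so s_p = 10.0000.
SE_diff = s_p·√(1/n₁ + 1/n₂) = 10.0000·√(1/46 + 1/222) = 1.6200.
t* = 2.340; margin = 2.340 × 1.6200 = 3.7908.
Difference = 43.2 − 39.5 = 3.7000.
3.7000 ± 3.7908 → (-0.09, 7.49).

(-0.09, 7.49)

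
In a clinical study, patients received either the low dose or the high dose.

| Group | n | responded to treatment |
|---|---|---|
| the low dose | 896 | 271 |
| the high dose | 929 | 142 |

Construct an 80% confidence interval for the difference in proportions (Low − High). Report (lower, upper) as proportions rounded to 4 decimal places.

p̂₁ = 271/896 = 0.3025 and p̂₂ = 142/929 = 0.1529.
SE₁ = √(p̂₁(1−p̂₁)/n₁) = √(0.3025·0.6975/896) = 0.01535; SE₂ = √(0.1529·0.8471/929) = 0.01181.
Independent samples: SE of the difference = √(SE₁² + SE₂²) = √(0.0002356225 + 0.0001394761) = 0.01937.
z* for 80% confidence is 1.282, so the margin of error is 1.282 × 0.01937 = 0.02483.
Point estimate p̂₁ − p̂₂ = 0.3025 − 0.1529 = 0.1496.
0.1496 ± 0.02483 → (0.1248, 0.1744).

(0.1248, 0.1744)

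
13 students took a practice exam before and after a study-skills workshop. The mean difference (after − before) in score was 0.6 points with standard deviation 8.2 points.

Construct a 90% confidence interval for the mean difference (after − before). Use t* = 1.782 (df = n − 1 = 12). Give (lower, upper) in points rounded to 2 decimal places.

This is a matched-pairs design, so SE = s_d/√n = 8.2/√13 = 2.2743.
Margin = 1.782 × 2.2743 = 4.0528; the interval is 0.6 ± 4.0528 = (-3.45, 4.65).

(-3.45, 4.65)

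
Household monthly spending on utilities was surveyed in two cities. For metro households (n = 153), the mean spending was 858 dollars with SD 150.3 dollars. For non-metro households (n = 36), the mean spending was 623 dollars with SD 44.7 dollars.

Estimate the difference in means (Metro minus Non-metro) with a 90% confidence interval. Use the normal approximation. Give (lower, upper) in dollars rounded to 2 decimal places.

(211.55, 258.45)

Per-group SEs: s₁/√n₁ = 150.3/√153 = 12.1510, s₂/√n₂ = 44.7/√36 = 7.4500.
Unpooled SE of the difference: √(147.646801 + 55.5025) = 14.2530.
Margin of error = z* · SE = 1.645 × 14.2530 = 23.4462.
x̄₁ − x̄₂ = 858 − 623 = 235.0000.
CI: 235.0000 ± 23.4462 = (211.55, 258.45).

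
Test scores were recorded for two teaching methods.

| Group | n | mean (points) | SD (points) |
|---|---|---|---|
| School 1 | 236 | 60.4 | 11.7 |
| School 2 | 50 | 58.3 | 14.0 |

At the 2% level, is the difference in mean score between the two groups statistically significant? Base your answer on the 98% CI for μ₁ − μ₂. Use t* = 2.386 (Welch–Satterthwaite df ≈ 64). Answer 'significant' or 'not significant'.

Standard errors of each mean: 11.7/√236 = 0.7616 and 14.0/√50 = 1.9799.
SE(x̄₁ − x̄₂) = √(0.7616² + 1.9799²) = 2.1213 for independent samples with unequal variances.
With t* = 2.386, the margin is 2.386 × 2.1213 = 5.0614.
x̄₁ − x̄₂ = 60.4 − 58.3 = 2.1000; the interval is 2.1000 ± 5.0614 = (-2.9614, 7.1614).
The interval (-2.9614, 7.1614) contains 0, so the difference is not significant.

not significant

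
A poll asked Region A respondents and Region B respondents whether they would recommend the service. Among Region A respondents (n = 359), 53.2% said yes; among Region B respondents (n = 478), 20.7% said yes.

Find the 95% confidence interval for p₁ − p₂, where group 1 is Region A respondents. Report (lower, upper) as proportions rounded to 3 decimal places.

(0.262, 0.388)

Each SE is √(p̂(1−p̂)/n): √(0.5320·0.4680/359) = 0.02633 and √(0.2070·0.7930/478) = 0.01853.
SE(p̂₁ − p̂₂) = √(SE₁² + SE₂²) = √(0.0006932689 + 0.0003433609) = 0.03220, since the two samples are independent.
At 95% confidence z* = 1.960; margin = 1.960 × 0.03220 = 0.06311.
The difference is 0.5320 − 0.2070 = 0.3250, so the interval is 0.3250 ± 0.06311 = (0.262, 0.388).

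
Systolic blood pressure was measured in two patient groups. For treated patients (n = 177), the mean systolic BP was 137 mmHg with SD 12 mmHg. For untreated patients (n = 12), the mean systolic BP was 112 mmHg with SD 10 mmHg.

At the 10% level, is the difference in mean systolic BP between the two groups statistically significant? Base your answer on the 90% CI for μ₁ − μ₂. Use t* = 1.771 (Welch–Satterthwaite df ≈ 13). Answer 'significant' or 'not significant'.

significant

Standard errors of each mean: 12/√177 = 0.9020 and 10/√12 = 2.8868.
SE(x̄₁ − x̄₂) = √(0.9020² + 2.8868²) = 3.0244 for independent samples with unequal variances.
With t* = 1.771, the margin is 1.771 × 3.0244 = 5.3562.
x̄₁ − x̄₂ = 137 − 112 = 25.0000; the interval is 25.0000 ± 5.3562 = (19.6438, 30.3562).
The interval (19.6438, 30.3562) does not contain 0, so the difference is significant.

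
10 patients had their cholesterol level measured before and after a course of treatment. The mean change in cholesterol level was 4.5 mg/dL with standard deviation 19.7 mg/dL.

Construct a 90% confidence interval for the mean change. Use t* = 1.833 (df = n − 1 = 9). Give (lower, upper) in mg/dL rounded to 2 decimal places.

(-6.92, 15.92)

Paired design: SE = s_d/√n = 19.7/√10 = 6.2297.
t* = 1.833; margin of error = 1.833 × 6.2297 = 11.4190.
4.5 ± 11.4190 → (-6.92, 15.92).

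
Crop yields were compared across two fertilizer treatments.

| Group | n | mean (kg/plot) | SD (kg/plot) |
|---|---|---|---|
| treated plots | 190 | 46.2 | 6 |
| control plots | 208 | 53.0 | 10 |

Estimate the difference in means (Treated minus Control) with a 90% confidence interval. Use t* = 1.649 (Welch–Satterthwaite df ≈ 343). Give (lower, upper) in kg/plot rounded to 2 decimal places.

Standard errors of each mean: 6/√190 = 0.4353 and 10/√208 = 0.6934.
SE(x̄₁ − x̄₂) = √(0.4353² + 0.6934²) = 0.8187 for independent samples with unequal variances.
With t* = 1.649, the margin is 1.649 × 0.8187 = 1.3500.
x̄₁ − x̄₂ = 46.2 − 53.0 = -6.8000; the interval is -6.8000 ± 1.3500 = (-8.15, -5.45).

(-8.15, -5.45)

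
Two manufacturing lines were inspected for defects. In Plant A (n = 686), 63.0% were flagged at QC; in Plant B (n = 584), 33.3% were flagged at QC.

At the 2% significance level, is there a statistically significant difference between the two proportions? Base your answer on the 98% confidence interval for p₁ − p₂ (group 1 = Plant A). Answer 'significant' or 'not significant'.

SE₁ = √(p̂₁(1−p̂₁)/n₁) = √(0.6300·0.3700/686) = 0.01843; SE₂ = √(0.3330·0.6670/584) = 0.01950.
Independent samples: SE of the difference = √(SE₁² + SE₂²) = √(0.0003396649 + 0.00038025) = 0.02683.
z* for 98% confidence is 2.326, so the margin of error is 2.326 × 0.02683 = 0.06241.
Point estimate p̂₁ − p̂₂ = 0.6300 − 0.3330 = 0.2970.
0.2970 ± 0.06241 → (0.23459, 0.35941).
The interval (0.23459, 0.35941) does not contain 0, so the difference is significant.

significant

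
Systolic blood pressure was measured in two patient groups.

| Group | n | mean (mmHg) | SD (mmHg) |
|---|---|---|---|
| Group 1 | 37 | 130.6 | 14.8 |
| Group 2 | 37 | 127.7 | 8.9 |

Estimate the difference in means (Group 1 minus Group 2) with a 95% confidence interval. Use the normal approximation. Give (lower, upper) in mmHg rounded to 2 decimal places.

Standard errors of each mean: 14.8/√37 = 2.4331 and 8.9/√37 = 1.4632.
SE(x̄₁ − x̄₂) = √(2.4331² + 1.4632²) = 2.8392 for independent samples with unequal variances.
With z* = 1.960, the margin is 1.960 × 2.8392 = 5.5648.
x̄₁ − x̄₂ = 130.6 − 127.7 = 2.9000; the interval is 2.9000 ± 5.5648 = (-2.66, 8.46).

(-2.66, 8.46)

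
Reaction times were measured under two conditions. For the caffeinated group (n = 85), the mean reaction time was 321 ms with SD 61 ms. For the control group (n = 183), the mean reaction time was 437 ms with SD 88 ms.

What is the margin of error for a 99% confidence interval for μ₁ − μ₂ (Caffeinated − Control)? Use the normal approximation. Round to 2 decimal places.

23.90

Per-group SEs: s₁/√n₁ = 61/√85 = 6.6164, s₂/√n₂ = 88/√183 = 6.5051.
Unpooled SE of the difference: √(43.77674896 + 42.31632601) = 9.2786.
Margin of error = z* · SE = 2.576 × 9.2786 = 23.9017.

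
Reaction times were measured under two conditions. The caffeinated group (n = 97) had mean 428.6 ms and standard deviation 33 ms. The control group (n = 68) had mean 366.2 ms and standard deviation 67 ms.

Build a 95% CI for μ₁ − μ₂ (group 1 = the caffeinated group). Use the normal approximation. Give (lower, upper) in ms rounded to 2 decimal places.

Per-group SEs: s₁/√n₁ = 33/√97 = 3.3506, s₂/√n₂ = 67/√68 = 8.1249.
Unpooled SE of the difference: √(11.22652036 + 66.01400001) = 8.7887.
Margin of error = z* · SE = 1.960 × 8.7887 = 17.2259.
x̄₁ − x̄₂ = 428.6 − 366.2 = 62.4000.
CI: 62.4000 ± 17.2259 = (45.17, 79.63).

(45.17, 79.63)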